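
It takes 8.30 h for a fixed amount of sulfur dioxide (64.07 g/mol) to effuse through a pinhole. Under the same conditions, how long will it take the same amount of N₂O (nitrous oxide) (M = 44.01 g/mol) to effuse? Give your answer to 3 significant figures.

6.88 h

Using Graham's law: t_N₂O/t_SO₂ = √(M_N₂O/M_SO₂) = √(44.01/64.07) = √0.6869 = 0.8288.
So the time for N₂O is 8.30 × 0.8288 = 6.88 h.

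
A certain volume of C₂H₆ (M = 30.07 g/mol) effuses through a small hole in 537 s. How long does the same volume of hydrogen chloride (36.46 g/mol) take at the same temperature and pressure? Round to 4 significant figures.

591.3 s

Since effusion rate ∝ 1/√M, t_HCl/t_C₂H₆ = √(M_HCl/M_C₂H₆) = √(36.46/30.07) = √1.213 = 1.101.
So the time for HCl is 537 × 1.101 = 591.3 s.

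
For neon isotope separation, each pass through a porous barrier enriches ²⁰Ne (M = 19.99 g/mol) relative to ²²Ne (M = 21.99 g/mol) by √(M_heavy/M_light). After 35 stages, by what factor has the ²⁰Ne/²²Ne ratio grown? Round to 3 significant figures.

The single-stage factor is √(M_heavy/M_light), so 35 stages give [√(21.99/19.99)]^35 = (21.99/19.99)^(35/2).
= 1.10005^(35/2) = 5.31.

5.31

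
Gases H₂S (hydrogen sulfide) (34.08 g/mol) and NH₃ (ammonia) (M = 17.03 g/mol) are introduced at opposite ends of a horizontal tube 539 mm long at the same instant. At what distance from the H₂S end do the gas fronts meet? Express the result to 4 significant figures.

Distances travelled in equal time are proportional to diffusion rates, so d_H₂S/d_NH₃ = √(M_NH₃/M_H₂S) = √(17.03/34.08) = 0.7069.
With d_H₂S + d_NH₃ = 539 mm, d_NH₃ = 539/(1 + 0.7069) = 315.8 mm.
d_H₂S = 539 − 315.8 = 223.2 mm.

223.2 mm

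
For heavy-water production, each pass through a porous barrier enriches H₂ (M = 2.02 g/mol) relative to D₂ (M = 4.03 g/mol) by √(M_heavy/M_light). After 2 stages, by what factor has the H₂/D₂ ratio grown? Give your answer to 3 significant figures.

2.00

The single-stage factor is √(M_heavy/M_light), so 2 stages give [√(4.03/2.02)]^2 = (4.03/2.02)^(2/2).
= 1.99505^1 = 2.00.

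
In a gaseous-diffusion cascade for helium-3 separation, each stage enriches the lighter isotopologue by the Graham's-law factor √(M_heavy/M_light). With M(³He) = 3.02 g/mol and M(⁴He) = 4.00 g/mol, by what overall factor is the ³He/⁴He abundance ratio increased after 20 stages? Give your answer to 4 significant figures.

16.62

Overall factor = α^20 with α = √(4.00/3.02), i.e. (4.00/3.02)^(20/2).
= 1.32450^10 = 16.62.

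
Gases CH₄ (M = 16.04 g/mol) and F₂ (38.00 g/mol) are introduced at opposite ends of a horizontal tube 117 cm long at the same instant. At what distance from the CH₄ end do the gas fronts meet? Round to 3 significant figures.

70.9 cm

Distances travelled in equal time are proportional to diffusion rates, so d_CH₄/d_F₂ = √(M_F₂/M_CH₄) = √(38.00/16.04) = 1.539.
With d_CH₄ + d_F₂ = 117 cm, d_F₂ = 117/(1 + 1.539) = 46.08 cm.
d_CH₄ = 117 − 46.08 = 70.9 cm.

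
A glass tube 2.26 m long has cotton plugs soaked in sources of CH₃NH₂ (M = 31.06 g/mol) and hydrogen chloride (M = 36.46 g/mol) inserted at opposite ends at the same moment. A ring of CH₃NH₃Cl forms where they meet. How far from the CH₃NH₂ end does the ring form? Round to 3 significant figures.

In equal time, each gas travels a distance ∝ its rate ∝ 1/√M, so d_CH₃NH₂/d_HCl = √(M_HCl/M_CH₃NH₂) = √(36.46/31.06) = 1.083.
With d_CH₃NH₂ + d_HCl = 2.26 m, d_HCl = 2.26/(1 + 1.083) = 1.085 m.
d_CH₃NH₂ = 2.26 − 1.085 = 1.18 m.

1.18 m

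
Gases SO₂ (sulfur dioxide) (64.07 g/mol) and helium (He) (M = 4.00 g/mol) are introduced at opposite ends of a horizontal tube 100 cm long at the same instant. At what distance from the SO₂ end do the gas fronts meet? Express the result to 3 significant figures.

20.0 cm

Graham's law gives d_SO₂/d_He = rate_SO₂/rate_He = √(M_He/M_SO₂) = √(4.00/64.07) = 0.2499.
With d_SO₂ + d_He = 100 cm, d_He = 100/(1 + 0.2499) = 80.01 cm.
d_SO₂ = 100 − 80.01 = 20.0 cm.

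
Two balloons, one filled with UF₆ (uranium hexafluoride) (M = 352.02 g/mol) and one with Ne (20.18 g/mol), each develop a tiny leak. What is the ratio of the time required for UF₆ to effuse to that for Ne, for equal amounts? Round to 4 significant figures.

4.177

From Graham's law, t_UF₆/t_Ne = √(M_UF₆/M_Ne) = √(352.02/20.18) = √17.44 = 4.177.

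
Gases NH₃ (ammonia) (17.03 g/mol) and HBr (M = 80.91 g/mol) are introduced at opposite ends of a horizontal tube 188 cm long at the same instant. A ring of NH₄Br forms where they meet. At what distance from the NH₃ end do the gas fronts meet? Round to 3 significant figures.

129 cm

Distances travelled in equal time are proportional to diffusion rates, so d_NH₃/d_HBr = √(M_HBr/M_NH₃) = √(80.91/17.03) = 2.180.
With d_NH₃ + d_HBr = 188 cm, d_HBr = 188/(1 + 2.180) = 59.13 cm.
d_NH₃ = 188 − 59.13 = 129 cm.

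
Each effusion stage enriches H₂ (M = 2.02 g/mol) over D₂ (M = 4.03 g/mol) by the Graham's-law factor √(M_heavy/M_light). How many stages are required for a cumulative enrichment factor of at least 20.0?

Single-stage factor α = √(4.03/2.02), so ln α = ½ ln(1.99505) = 0.3453.
Need α^N ≥ 20.0 ⇒ N ≥ ln(20.0) / ln α = 2.996 / 0.3453 = 8.67.
So at least 9 stages are needed.

9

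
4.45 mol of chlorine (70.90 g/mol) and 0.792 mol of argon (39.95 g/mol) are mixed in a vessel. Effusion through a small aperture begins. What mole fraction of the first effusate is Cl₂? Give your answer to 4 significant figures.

Effusion rate of each component ∝ n_i/√M_i (partial pressure × 1/√M).
Mole fraction of Cl₂ in the effusate = (n_Cl₂/√M_Cl₂) / (n_Cl₂/√M_Cl₂ + n_Ar/√M_Ar)
= (4.45/√70.90) / (4.45/√70.90 + 0.792/√39.95) = 0.5285/(0.5285 + 0.1253) = 0.8083.

0.8083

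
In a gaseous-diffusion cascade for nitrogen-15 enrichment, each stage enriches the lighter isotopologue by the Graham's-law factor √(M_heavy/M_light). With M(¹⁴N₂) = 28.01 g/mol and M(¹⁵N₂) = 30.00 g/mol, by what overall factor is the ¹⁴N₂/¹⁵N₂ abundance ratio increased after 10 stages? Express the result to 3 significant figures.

1.41

After 10 stages the ratio has grown by (√(30.00/28.01))^10 = (30.00/28.01)^(10/2).
= 1.07105^5 = 1.41.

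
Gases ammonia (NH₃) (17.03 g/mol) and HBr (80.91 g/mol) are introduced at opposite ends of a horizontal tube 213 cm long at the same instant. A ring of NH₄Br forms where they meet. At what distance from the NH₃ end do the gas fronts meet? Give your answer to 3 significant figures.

In equal time, each gas travels a distance ∝ its rate ∝ 1/√M, so d_NH₃/d_HBr = √(M_HBr/M_NH₃) = √(80.91/17.03) = 2.180.
With d_NH₃ + d_HBr = 213 cm, d_HBr = 213/(1 + 2.180) = 66.99 cm.
d_NH₃ = 213 − 66.99 = 146 cm.

146 cm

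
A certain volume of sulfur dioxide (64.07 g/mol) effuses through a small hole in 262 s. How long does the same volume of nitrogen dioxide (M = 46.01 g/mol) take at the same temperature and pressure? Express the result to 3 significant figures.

222 s

Using Graham's law: t_NO₂/t_SO₂ = √(M_NO₂/M_SO₂) = √(46.01/64.07) = √0.7181 = 0.8474.
So the time for NO₂ is 262 × 0.8474 = 222 s.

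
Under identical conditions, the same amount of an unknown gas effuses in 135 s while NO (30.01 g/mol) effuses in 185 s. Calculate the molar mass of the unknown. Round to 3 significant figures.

Using Graham's law: t_X/t_NO = √(M_X/M_NO).
135/185 = 0.7297 = √(M_X/30.01)
M_X = 30.01 × 0.7297² = 30.01 × 0.5325 = 16.0 g/mol

16.0 g/mol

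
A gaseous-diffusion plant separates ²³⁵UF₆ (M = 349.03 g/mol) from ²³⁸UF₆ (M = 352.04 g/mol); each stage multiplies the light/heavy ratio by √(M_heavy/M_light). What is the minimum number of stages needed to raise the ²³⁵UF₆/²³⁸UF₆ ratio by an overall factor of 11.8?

575

Per stage α = (352.04/349.03)^(1/2) = 1.00862^0.5, giving ln α = 0.004293.
Need α^N ≥ 11.8 ⇒ N ≥ ln(11.8) / ln α = 2.468 / 0.004293 = 574.85.
Minimum whole number of stages: N = 575.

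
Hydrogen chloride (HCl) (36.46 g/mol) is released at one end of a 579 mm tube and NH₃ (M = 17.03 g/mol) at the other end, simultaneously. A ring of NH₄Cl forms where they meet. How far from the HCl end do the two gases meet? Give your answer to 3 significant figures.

235 mm

Distances travelled in equal time are proportional to diffusion rates, so d_HCl/d_NH₃ = √(M_NH₃/M_HCl) = √(17.03/36.46) = 0.6834.
With d_HCl + d_NH₃ = 579 mm, d_NH₃ = 579/(1 + 0.6834) = 343.9 mm.
d_HCl = 579 − 343.9 = 235 mm.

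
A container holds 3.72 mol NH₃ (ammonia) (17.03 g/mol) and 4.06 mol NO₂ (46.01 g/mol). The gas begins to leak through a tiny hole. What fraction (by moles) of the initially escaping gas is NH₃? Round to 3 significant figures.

0.601

Rate_i ∝ x_i/√M_i (Graham's law weighted by mole fraction), so the effusate composition follows n_i/√M_i.
x_NH₃(eff) = (n_NH₃/√M_NH₃) / (n_NH₃/√M_NH₃ + n_NO₂/√M_NO₂)
= (3.72/√17.03) / (3.72/√17.03 + 4.06/√46.01) = 0.9014/(0.9014 + 0.5985) = 0.601.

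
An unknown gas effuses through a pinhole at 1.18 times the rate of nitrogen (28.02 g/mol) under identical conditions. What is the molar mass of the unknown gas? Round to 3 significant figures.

20.1 g/mol

Graham's law gives rate_X/rate_N₂ = √(M_N₂/M_X).
1.18 = √(28.02/M_X)
M_X = 28.02 / 1.18² = 28.02 / 1.392 = 20.1 g/mol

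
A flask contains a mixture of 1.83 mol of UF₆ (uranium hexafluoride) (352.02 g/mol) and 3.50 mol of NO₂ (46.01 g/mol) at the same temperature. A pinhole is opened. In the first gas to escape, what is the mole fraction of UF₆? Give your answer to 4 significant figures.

0.1590

Effusion rate of each component ∝ n_i/√M_i (partial pressure × 1/√M).
So x_UF₆ in the escaping gas = (n_UF₆/√M_UF₆) / Σ(n_i/√M_i)
= (1.83/√352.02) / (1.83/√352.02 + 3.50/√46.01) = 0.09754/(0.09754 + 0.5160) = 0.1590.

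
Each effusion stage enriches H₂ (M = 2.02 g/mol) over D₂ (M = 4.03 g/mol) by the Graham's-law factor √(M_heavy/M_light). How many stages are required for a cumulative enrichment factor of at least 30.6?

10

With α = √(4.03/2.02) per stage, ln α = ½ ln(1.99505) = 0.3453.
Need α^N ≥ 30.6 ⇒ N ≥ ln(30.6) / ln α = 3.421 / 0.3453 = 9.91.
Rounding up, N = 10 stages.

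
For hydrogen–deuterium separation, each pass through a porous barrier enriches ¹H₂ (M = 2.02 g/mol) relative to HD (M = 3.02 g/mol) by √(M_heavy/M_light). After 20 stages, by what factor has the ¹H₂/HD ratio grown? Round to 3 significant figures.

55.8

The single-stage factor is √(M_heavy/M_light), so 20 stages give [√(3.02/2.02)]^20 = (3.02/2.02)^(20/2).
= 1.49505^10 = 55.8.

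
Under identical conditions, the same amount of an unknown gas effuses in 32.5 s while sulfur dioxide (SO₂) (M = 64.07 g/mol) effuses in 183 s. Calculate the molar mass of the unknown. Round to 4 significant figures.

2.021 g/mol

By Graham's law, t_X/t_SO₂ = √(M_X/M_SO₂).
32.5/183 = 0.1776 = √(M_X/64.07)
M_X = 64.07 × 0.1776² = 64.07 × 0.03154 = 2.021 g/mol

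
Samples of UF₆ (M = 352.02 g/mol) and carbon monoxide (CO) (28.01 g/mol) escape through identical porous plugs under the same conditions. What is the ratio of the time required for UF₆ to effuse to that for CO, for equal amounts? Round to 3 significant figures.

Since effusion rate ∝ 1/√M, t_UF₆/t_CO = √(M_UF₆/M_CO) = √(352.02/28.01) = √12.57 = 3.55.

3.55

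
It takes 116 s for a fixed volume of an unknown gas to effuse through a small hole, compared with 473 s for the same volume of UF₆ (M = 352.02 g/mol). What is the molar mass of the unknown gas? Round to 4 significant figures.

Graham's law gives t_X/t_UF₆ = √(M_X/M_UF₆).
116/473 = 0.2452 = √(M_X/352.02)
M_X = 352.02 × 0.2452² = 352.02 × 0.06014 = 21.17 g/mol

21.17 g/mol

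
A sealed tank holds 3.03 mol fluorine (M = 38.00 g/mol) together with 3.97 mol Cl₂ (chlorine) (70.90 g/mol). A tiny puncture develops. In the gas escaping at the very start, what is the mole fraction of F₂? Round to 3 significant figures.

0.510

Effusion rate of each component ∝ n_i/√M_i (partial pressure × 1/√M).
x_F₂(eff) = (n_F₂/√M_F₂) / (n_F₂/√M_F₂ + n_Cl₂/√M_Cl₂)
= (3.03/√38.00) / (3.03/√38.00 + 3.97/√70.90) = 0.4915/(0.4915 + 0.4715) = 0.510.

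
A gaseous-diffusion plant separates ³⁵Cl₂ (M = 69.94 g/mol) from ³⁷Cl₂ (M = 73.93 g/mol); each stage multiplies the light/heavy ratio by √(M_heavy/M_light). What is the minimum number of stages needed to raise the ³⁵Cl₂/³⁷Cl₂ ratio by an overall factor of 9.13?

80

Per stage α = (73.93/69.94)^(1/2) = 1.05705^0.5, giving ln α = 0.02774.
Need α^N ≥ 9.13 ⇒ N ≥ ln(9.13) / ln α = 2.212 / 0.02774 = 79.72.
Rounding up, N = 80 stages.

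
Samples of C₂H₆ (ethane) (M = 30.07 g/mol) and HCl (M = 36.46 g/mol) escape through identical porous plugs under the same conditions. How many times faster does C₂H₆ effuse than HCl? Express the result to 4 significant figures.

Since effusion rate ∝ 1/√M, rate_C₂H₆/rate_HCl = √(M_HCl/M_C₂H₆) = √(36.46/30.07) = √1.213 = 1.101.

1.101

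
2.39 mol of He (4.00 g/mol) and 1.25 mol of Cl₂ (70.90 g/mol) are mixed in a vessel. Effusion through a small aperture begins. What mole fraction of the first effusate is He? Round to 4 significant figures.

Effusion rate of each component ∝ n_i/√M_i (partial pressure × 1/√M).
So x_He in the escaping gas = (n_He/√M_He) / Σ(n_i/√M_i)
= (2.39/√4.00) / (2.39/√4.00 + 1.25/√70.90) = 1.195/(1.195 + 0.1485) = 0.8895.

0.8895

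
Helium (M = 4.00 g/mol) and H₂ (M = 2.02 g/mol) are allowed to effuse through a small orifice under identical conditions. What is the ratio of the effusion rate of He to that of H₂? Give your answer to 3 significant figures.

0.711

By Graham's law, rate_He/rate_H₂ = √(M_H₂/M_He) = √(2.02/4.00) = √0.5050 = 0.711.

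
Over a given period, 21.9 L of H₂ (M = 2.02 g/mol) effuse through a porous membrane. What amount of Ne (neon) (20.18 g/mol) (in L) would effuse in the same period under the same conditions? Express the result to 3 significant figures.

6.93 L

By Graham's law, rate_Ne/rate_H₂ = √(M_H₂/M_Ne) = √(2.02/20.18) = √0.1001 = 0.3164.
So the volume for Ne is 21.9 × 0.3164 = 6.93 L.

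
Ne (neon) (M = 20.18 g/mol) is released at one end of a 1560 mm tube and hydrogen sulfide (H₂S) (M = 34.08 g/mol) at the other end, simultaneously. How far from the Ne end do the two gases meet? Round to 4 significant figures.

Distances travelled in equal time are proportional to diffusion rates, so d_Ne/d_H₂S = √(M_H₂S/M_Ne) = √(34.08/20.18) = 1.300.
With d_Ne + d_H₂S = 1560 mm, d_H₂S = 1560/(1 + 1.300) = 678.4 mm.
d_Ne = 1560 − 678.4 = 881.6 mm.

881.6 mm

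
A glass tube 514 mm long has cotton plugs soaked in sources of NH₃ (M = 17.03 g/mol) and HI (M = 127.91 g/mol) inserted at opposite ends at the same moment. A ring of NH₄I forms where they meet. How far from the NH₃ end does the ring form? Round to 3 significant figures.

The fronts meet when d_NH₃ + d_HI = L with d_NH₃/d_HI = √(M_HI/M_NH₃) (Graham's law). Here √(M_HI/M_NH₃) = √(127.91/17.03) = 2.741.
With d_NH₃ + d_HI = 514 mm, d_HI = 514/(1 + 2.741) = 137.4 mm.
d_NH₃ = 514 − 137.4 = 377 mm.

377 mm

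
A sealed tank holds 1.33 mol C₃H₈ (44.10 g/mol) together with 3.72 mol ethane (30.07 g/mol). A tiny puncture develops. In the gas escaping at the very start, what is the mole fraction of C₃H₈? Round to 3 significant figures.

0.228

The effusion rate of species i is ∝ p_i/√M_i ∝ n_i/√M_i.
So x_C₃H₈ in the escaping gas = (n_C₃H₈/√M_C₃H₈) / Σ(n_i/√M_i)
= (1.33/√44.10) / (1.33/√44.10 + 3.72/√30.07) = 0.2003/(0.2003 + 0.6784) = 0.228.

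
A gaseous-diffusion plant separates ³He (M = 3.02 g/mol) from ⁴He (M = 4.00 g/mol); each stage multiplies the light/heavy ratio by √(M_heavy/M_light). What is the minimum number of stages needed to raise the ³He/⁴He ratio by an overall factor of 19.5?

22

Single-stage factor α = √(4.00/3.02), so ln α = ½ ln(1.32450) = 0.1405.
Need α^N ≥ 19.5 ⇒ N ≥ ln(19.5) / ln α = 2.970 / 0.1405 = 21.14.
So at least 22 stages are needed.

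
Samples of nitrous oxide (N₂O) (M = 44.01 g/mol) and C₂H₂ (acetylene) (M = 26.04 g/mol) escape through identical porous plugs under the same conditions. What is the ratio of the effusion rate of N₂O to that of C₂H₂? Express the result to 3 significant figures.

0.769

From Graham's law, rate_N₂O/rate_C₂H₂ = √(M_C₂H₂/M_N₂O) = √(26.04/44.01) = √0.5917 = 0.769.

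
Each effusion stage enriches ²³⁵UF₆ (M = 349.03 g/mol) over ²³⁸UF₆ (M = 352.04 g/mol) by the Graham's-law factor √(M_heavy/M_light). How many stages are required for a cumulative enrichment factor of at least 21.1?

Single-stage factor α = √(352.04/349.03), so ln α = ½ ln(1.00862) = 0.004293.
Need α^N ≥ 21.1 ⇒ N ≥ ln(21.1) / ln α = 3.049 / 0.004293 = 710.21.
Rounding up, N = 711 stages.

711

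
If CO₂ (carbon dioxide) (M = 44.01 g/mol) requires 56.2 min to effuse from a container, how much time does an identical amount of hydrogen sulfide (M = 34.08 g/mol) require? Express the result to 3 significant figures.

Since effusion rate ∝ 1/√M, t_H₂S/t_CO₂ = √(M_H₂S/M_CO₂) = √(34.08/44.01) = √0.7744 = 0.8800.
So the time for H₂S is 56.2 × 0.8800 = 49.5 min.

49.5 min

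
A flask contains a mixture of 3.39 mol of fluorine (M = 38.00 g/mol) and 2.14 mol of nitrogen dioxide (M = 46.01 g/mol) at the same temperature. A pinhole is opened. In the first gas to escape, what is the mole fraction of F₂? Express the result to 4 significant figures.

0.6354

Rate_i ∝ x_i/√M_i (Graham's law weighted by mole fraction), so the effusate composition follows n_i/√M_i.
x_F₂(eff) = (n_F₂/√M_F₂) / (n_F₂/√M_F₂ + n_NO₂/√M_NO₂)
= (3.39/√38.00) / (3.39/√38.00 + 2.14/√46.01) = 0.5499/(0.5499 + 0.3155) = 0.6354.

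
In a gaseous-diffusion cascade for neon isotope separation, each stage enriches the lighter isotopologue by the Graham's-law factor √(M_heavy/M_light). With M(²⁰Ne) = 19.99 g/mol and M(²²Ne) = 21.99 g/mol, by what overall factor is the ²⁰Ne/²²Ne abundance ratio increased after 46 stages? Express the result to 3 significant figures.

After 46 stages the ratio has grown by (√(21.99/19.99))^46 = (21.99/19.99)^(46/2).
= 1.10005^23 = 8.96.

8.96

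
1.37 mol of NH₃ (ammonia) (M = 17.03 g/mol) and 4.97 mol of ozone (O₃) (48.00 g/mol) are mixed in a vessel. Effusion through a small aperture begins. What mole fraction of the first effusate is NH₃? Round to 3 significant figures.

0.316

Rate_i ∝ x_i/√M_i (Graham's law weighted by mole fraction), so the effusate composition follows n_i/√M_i.
x_NH₃(eff) = (n_NH₃/√M_NH₃) / (n_NH₃/√M_NH₃ + n_O₃/√M_O₃)
= (1.37/√17.03) / (1.37/√17.03 + 4.97/√48.00) = 0.3320/(0.3320 + 0.7174) = 0.316.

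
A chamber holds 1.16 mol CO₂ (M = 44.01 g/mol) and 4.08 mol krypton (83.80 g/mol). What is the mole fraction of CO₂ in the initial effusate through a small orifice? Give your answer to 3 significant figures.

0.282

Effusion rate of each component ∝ n_i/√M_i (partial pressure × 1/√M).
Mole fraction of CO₂ in the effusate = (n_CO₂/√M_CO₂) / (n_CO₂/√M_CO₂ + n_Kr/√M_Kr)
= (1.16/√44.01) / (1.16/√44.01 + 4.08/√83.80) = 0.1749/(0.1749 + 0.4457) = 0.282.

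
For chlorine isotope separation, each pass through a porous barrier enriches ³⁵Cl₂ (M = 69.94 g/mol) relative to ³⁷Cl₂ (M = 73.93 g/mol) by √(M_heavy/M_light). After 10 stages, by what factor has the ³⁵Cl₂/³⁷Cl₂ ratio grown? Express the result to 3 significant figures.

1.32

Each stage multiplies the ratio by α = √(73.93/69.94), so after 10 stages the overall factor is α^10 = (73.93/69.94)^(10/2).
= 1.05705^5 = 1.32.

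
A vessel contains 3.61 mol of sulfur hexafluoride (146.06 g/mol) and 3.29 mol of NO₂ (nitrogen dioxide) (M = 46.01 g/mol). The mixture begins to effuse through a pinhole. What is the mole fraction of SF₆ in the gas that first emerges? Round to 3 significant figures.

Effusion rate of each component ∝ n_i/√M_i (partial pressure × 1/√M).
So x_SF₆ in the escaping gas = (n_SF₆/√M_SF₆) / Σ(n_i/√M_i)
= (3.61/√146.06) / (3.61/√146.06 + 3.29/√46.01) = 0.2987/(0.2987 + 0.4850) = 0.381.

0.381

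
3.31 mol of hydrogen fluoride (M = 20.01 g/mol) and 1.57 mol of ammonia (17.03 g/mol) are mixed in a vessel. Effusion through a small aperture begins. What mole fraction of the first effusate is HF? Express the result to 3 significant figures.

0.660

Rate_i ∝ x_i/√M_i (Graham's law weighted by mole fraction), so the effusate composition follows n_i/√M_i.
So x_HF in the escaping gas = (n_HF/√M_HF) / Σ(n_i/√M_i)
= (3.31/√20.01) / (3.31/√20.01 + 1.57/√17.03) = 0.7400/(0.7400 + 0.3804) = 0.660.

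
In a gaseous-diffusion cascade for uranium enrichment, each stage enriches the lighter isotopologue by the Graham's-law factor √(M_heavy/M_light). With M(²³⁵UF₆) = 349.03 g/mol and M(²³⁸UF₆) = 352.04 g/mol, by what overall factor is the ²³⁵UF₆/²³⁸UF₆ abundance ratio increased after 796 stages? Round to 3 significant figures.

After 796 stages the ratio has grown by (√(352.04/349.03))^796 = (352.04/349.03)^(796/2).
= 1.00862^398 = 30.5.

30.5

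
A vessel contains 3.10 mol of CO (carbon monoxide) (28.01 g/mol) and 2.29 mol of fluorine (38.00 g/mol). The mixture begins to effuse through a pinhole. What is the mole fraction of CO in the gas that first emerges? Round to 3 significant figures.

0.612

Each component's effusion rate ∝ (its partial pressure)·(1/√M) ∝ n_i/√M_i.
Mole fraction of CO in the effusate = (n_CO/√M_CO) / (n_CO/√M_CO + n_F₂/√M_F₂)
= (3.10/√28.01) / (3.10/√28.01 + 2.29/√38.00) = 0.5857/(0.5857 + 0.3715) = 0.612.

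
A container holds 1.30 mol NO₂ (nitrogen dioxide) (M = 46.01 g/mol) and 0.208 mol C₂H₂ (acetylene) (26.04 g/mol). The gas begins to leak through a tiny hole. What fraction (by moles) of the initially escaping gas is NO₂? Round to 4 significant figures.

Each component's effusion rate ∝ (its partial pressure)·(1/√M) ∝ n_i/√M_i.
So x_NO₂ in the escaping gas = (n_NO₂/√M_NO₂) / Σ(n_i/√M_i)
= (1.30/√46.01) / (1.30/√46.01 + 0.208/√26.04) = 0.1917/(0.1917 + 0.04076) = 0.8246.

0.8246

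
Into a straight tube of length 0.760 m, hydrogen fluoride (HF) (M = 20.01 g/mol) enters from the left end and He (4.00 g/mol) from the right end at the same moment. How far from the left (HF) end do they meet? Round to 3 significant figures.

Graham's law gives d_HF/d_He = rate_HF/rate_He = √(M_He/M_HF) = √(4.00/20.01) = 0.4471.
With d_HF + d_He = 0.760 m, d_He = 0.760/(1 + 0.4471) = 0.5252 m.
d_HF = 0.760 − 0.5252 = 0.235 m.

0.235 m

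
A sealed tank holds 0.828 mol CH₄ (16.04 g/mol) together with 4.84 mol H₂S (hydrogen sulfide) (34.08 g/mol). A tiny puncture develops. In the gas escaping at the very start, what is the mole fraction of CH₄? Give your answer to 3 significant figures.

Effusion rate of each component ∝ n_i/√M_i (partial pressure × 1/√M).
So x_CH₄ in the escaping gas = (n_CH₄/√M_CH₄) / Σ(n_i/√M_i)
= (0.828/√16.04) / (0.828/√16.04 + 4.84/√34.08) = 0.2067/(0.2067 + 0.8291) = 0.200.

0.200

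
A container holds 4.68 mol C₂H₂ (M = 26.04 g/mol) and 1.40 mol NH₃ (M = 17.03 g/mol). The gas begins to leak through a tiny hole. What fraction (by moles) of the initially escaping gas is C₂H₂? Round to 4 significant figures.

0.7300

The effusion rate of species i is ∝ p_i/√M_i ∝ n_i/√M_i.
x_C₂H₂(eff) = (n_C₂H₂/√M_C₂H₂) / (n_C₂H₂/√M_C₂H₂ + n_NH₃/√M_NH₃)
= (4.68/√26.04) / (4.68/√26.04 + 1.40/√17.03) = 0.9171/(0.9171 + 0.3393) = 0.7300.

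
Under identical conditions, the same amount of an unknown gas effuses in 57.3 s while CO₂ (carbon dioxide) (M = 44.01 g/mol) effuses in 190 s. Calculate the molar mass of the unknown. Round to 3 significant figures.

4.00 g/mol

Graham's law gives t_X/t_CO₂ = √(M_X/M_CO₂).
57.3/190 = 0.3016 = √(M_X/44.01)
M_X = 44.01 × 0.3016² = 44.01 × 0.09095 = 4.00 g/mol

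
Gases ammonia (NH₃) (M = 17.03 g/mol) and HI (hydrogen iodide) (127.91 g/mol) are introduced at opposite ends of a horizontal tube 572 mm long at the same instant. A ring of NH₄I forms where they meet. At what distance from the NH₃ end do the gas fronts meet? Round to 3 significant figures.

Graham's law gives d_NH₃/d_HI = rate_NH₃/rate_HI = √(M_HI/M_NH₃) = √(127.91/17.03) = 2.741.
With d_NH₃ + d_HI = 572 mm, d_HI = 572/(1 + 2.741) = 152.9 mm.
d_NH₃ = 572 − 152.9 = 419 mm.

419 mm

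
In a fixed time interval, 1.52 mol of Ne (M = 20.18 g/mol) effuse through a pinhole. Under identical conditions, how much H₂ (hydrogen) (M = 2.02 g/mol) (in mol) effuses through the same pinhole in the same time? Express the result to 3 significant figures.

4.80 mol

Using Graham's law: rate_H₂/rate_Ne = √(M_Ne/M_H₂) = √(20.18/2.02) = √9.990 = 3.161.
So the amount for H₂ is 1.52 × 3.161 = 4.80 mol.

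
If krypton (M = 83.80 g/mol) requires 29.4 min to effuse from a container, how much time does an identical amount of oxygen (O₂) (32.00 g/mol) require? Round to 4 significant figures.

18.17 min

Graham's law gives t_O₂/t_Kr = √(M_O₂/M_Kr) = √(32.00/83.80) = √0.3819 = 0.6179.
So the time for O₂ is 29.4 × 0.6179 = 18.17 min.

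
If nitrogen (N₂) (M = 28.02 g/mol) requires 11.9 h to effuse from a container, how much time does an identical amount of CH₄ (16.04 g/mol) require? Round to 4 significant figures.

From Graham's law, t_CH₄/t_N₂ = √(M_CH₄/M_N₂) = √(16.04/28.02) = √0.5724 = 0.7566.
So the time for CH₄ is 11.9 × 0.7566 = 9.004 h.

9.004 h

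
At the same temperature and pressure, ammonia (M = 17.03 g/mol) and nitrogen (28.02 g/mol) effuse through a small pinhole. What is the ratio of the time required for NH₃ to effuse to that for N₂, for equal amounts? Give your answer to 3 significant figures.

0.780

From Graham's law, t_NH₃/t_N₂ = √(M_NH₃/M_N₂) = √(17.03/28.02) = √0.6078 = 0.780.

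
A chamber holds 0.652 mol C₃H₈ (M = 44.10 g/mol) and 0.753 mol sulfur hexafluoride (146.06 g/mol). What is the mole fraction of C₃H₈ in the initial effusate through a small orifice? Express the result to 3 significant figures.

0.612

Each component's effusion rate ∝ (its partial pressure)·(1/√M) ∝ n_i/√M_i.
Mole fraction of C₃H₈ in the effusate = (n_C₃H₈/√M_C₃H₈) / (n_C₃H₈/√M_C₃H₈ + n_SF₆/√M_SF₆)
= (0.652/√44.10) / (0.652/√44.10 + 0.753/√146.06) = 0.09818/(0.09818 + 0.06231) = 0.612.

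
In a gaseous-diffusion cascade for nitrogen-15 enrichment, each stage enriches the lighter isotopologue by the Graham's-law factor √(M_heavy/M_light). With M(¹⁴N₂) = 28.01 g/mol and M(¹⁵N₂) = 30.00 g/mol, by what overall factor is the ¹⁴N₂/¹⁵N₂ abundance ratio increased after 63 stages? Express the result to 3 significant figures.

After 63 stages the ratio has grown by (√(30.00/28.01))^63 = (30.00/28.01)^(63/2).
= 1.07105^(63/2) = 8.69.

8.69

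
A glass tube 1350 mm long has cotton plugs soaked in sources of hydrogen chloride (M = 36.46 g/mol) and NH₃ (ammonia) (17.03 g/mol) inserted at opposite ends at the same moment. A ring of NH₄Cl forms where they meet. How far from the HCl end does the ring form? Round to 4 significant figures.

548.1 mm

In equal time, each gas travels a distance ∝ its rate ∝ 1/√M, so d_HCl/d_NH₃ = √(M_NH₃/M_HCl) = √(17.03/36.46) = 0.6834.
With d_HCl + d_NH₃ = 1350 mm, d_NH₃ = 1350/(1 + 0.6834) = 801.9 mm.
d_HCl = 1350 − 801.9 = 548.1 mm.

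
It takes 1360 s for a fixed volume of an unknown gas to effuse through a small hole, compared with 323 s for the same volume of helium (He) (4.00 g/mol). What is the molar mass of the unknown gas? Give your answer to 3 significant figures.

70.9 g/mol

Graham's law gives t_X/t_He = √(M_X/M_He).
1360/323 = 4.211 = √(M_X/4.00)
M_X = 4.00 × 4.211² = 4.00 × 17.73 = 70.9 g/mol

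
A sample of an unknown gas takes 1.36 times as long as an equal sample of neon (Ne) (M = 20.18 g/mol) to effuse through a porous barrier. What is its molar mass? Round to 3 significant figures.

From Graham's law, t_X/t_Ne = √(M_X/M_Ne).
1.36 = √(M_X/20.18)
M_X = 20.18 × 1.36² = 20.18 × 1.850 = 37.3 g/mol

37.3 g/mol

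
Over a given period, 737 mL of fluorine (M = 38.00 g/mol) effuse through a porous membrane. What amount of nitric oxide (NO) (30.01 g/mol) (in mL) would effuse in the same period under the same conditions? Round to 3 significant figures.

829 mL

Since effusion rate ∝ 1/√M, rate_NO/rate_F₂ = √(M_F₂/M_NO) = √(38.00/30.01) = √1.266 = 1.125.
So the volume for NO is 737 × 1.125 = 829 mL.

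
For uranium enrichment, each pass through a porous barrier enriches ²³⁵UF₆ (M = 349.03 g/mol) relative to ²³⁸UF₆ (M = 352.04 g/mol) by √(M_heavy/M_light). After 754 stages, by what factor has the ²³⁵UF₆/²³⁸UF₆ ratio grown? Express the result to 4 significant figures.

After 754 stages the ratio has grown by (√(352.04/349.03))^754 = (352.04/349.03)^(754/2).
= 1.00862^377 = 25.46.

25.46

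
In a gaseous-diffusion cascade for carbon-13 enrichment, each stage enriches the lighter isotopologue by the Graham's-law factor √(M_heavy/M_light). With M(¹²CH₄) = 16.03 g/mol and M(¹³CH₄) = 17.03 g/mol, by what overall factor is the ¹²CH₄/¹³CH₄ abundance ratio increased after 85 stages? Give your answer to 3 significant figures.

13.1

The single-stage factor is √(M_heavy/M_light), so 85 stages give [√(17.03/16.03)]^85 = (17.03/16.03)^(85/2).
= 1.06238^(85/2) = 13.1.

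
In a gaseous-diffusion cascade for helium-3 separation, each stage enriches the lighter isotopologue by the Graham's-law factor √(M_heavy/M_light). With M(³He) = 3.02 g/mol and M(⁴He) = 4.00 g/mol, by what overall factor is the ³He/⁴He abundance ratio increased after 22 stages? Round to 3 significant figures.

Overall factor = α^22 with α = √(4.00/3.02), i.e. (4.00/3.02)^(22/2).
= 1.32450^11 = 22.0.

22.0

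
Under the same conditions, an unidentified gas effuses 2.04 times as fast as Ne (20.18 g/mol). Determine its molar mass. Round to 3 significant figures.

Graham's law gives rate_X/rate_Ne = √(M_Ne/M_X).
2.04 = √(20.18/M_X)
M_X = 20.18 / 2.04² = 20.18 / 4.162 = 4.85 g/mol

4.85 g/mol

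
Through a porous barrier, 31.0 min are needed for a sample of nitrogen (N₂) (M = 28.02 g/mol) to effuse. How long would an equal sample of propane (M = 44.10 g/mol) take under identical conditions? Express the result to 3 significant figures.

Graham's law gives t_C₃H₈/t_N₂ = √(M_C₃H₈/M_N₂) = √(44.10/28.02) = √1.574 = 1.255.
So the time for C₃H₈ is 31.0 × 1.255 = 38.9 min.

38.9 min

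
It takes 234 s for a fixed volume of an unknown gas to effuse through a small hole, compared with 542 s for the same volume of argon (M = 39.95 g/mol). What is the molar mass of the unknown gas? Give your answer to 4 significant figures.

By Graham's law, t_X/t_Ar = √(M_X/M_Ar).
234/542 = 0.4317 = √(M_X/39.95)
M_X = 39.95 × 0.4317² = 39.95 × 0.1864 = 7.446 g/mol

7.446 g/mol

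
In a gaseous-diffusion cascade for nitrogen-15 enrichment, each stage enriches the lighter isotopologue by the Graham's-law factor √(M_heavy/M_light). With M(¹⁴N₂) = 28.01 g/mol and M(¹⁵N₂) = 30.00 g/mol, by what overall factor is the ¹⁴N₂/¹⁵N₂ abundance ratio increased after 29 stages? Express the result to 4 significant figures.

Each stage multiplies the ratio by α = √(30.00/28.01), so after 29 stages the overall factor is α^29 = (30.00/28.01)^(29/2).
= 1.07105^(29/2) = 2.705.

2.705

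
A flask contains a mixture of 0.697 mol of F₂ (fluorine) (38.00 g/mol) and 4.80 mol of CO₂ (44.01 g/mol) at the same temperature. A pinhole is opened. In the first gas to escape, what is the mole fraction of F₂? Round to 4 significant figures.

0.1352

Each component's effusion rate ∝ (its partial pressure)·(1/√M) ∝ n_i/√M_i.
x_F₂(eff) = (n_F₂/√M_F₂) / (n_F₂/√M_F₂ + n_CO₂/√M_CO₂)
= (0.697/√38.00) / (0.697/√38.00 + 4.80/√44.01) = 0.1131/(0.1131 + 0.7235) = 0.1352.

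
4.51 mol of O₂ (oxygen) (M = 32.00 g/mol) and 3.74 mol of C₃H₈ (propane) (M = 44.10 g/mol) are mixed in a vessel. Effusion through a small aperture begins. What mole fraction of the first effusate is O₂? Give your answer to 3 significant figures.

Each component's effusion rate ∝ (its partial pressure)·(1/√M) ∝ n_i/√M_i.
So x_O₂ in the escaping gas = (n_O₂/√M_O₂) / Σ(n_i/√M_i)
= (4.51/√32.00) / (4.51/√32.00 + 3.74/√44.10) = 0.7973/(0.7973 + 0.5632) = 0.586.

0.586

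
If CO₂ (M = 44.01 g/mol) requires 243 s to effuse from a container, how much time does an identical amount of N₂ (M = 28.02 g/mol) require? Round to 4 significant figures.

Using Graham's law: t_N₂/t_CO₂ = √(M_N₂/M_CO₂) = √(28.02/44.01) = √0.6367 = 0.7979.
So the time for N₂ is 243 × 0.7979 = 193.9 s.

193.9 s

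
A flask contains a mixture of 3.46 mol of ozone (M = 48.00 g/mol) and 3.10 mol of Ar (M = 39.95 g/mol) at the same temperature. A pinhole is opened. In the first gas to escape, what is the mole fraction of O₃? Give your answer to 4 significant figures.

0.5045

Rate_i ∝ x_i/√M_i (Graham's law weighted by mole fraction), so the effusate composition follows n_i/√M_i.
x_O₃(eff) = (n_O₃/√M_O₃) / (n_O₃/√M_O₃ + n_Ar/√M_Ar)
= (3.46/√48.00) / (3.46/√48.00 + 3.10/√39.95) = 0.4994/(0.4994 + 0.4905) = 0.5045.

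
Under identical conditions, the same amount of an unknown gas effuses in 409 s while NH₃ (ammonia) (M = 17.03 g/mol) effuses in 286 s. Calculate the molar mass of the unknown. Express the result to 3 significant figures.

By Graham's law, t_X/t_NH₃ = √(M_X/M_NH₃).
409/286 = 1.430 = √(M_X/17.03)
M_X = 17.03 × 1.430² = 17.03 × 2.045 = 34.8 g/mol

34.8 g/mol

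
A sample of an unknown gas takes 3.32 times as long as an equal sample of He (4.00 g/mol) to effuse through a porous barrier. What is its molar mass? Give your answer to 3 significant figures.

44.1 g/mol

By Graham's law, t_X/t_He = √(M_X/M_He).
3.32 = √(M_X/4.00)
M_X = 4.00 × 3.32² = 4.00 × 11.02 = 44.1 g/mol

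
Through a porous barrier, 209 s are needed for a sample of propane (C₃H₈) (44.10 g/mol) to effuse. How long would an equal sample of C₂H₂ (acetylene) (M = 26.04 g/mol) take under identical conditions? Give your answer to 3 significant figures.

161 s

Graham's law gives t_C₂H₂/t_C₃H₈ = √(M_C₂H₂/M_C₃H₈) = √(26.04/44.10) = √0.5905 = 0.7684.
So the time for C₂H₂ is 209 × 0.7684 = 161 s.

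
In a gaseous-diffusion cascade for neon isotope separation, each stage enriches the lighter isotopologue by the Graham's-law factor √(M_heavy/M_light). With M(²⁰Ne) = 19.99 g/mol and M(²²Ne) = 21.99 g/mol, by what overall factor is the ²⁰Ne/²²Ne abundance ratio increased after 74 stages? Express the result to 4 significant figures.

After 74 stages the ratio has grown by (√(21.99/19.99))^74 = (21.99/19.99)^(74/2).
= 1.10005^37 = 34.06.

34.06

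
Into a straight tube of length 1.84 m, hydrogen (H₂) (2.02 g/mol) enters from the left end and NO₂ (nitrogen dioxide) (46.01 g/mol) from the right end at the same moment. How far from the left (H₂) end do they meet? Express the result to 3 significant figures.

1.52 m

The fronts meet when d_H₂ + d_NO₂ = L with d_H₂/d_NO₂ = √(M_NO₂/M_H₂) (Graham's law). Here √(M_NO₂/M_H₂) = √(46.01/2.02) = 4.773.
With d_H₂ + d_NO₂ = 1.84 m, d_NO₂ = 1.84/(1 + 4.773) = 0.3187 m.
d_H₂ = 1.84 − 0.3187 = 1.52 m.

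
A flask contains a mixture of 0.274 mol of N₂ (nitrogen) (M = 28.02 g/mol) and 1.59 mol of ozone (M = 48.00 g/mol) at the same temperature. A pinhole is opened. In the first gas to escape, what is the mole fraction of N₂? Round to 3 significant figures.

0.184

Each component's effusion rate ∝ (its partial pressure)·(1/√M) ∝ n_i/√M_i.
x_N₂(eff) = (n_N₂/√M_N₂) / (n_N₂/√M_N₂ + n_O₃/√M_O₃)
= (0.274/√28.02) / (0.274/√28.02 + 1.59/√48.00) = 0.05176/(0.05176 + 0.2295) = 0.184.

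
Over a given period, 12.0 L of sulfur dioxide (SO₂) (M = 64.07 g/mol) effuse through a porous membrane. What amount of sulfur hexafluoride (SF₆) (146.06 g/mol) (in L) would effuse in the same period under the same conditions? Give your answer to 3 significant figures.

By Graham's law, rate_SF₆/rate_SO₂ = √(M_SO₂/M_SF₆) = √(64.07/146.06) = √0.4387 = 0.6623.
So the volume for SF₆ is 12.0 × 0.6623 = 7.95 L.

7.95 L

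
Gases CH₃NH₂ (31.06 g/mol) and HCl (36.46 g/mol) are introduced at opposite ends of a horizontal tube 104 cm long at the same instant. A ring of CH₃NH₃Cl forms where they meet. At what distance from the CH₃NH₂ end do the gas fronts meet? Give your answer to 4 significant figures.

The fronts meet when d_CH₃NH₂ + d_HCl = L with d_CH₃NH₂/d_HCl = √(M_HCl/M_CH₃NH₂) (Graham's law). Here √(M_HCl/M_CH₃NH₂) = √(36.46/31.06) = 1.083.
With d_CH₃NH₂ + d_HCl = 104 cm, d_HCl = 104/(1 + 1.083) = 49.92 cm.
d_CH₃NH₂ = 104 − 49.92 = 54.08 cm.

54.08 cm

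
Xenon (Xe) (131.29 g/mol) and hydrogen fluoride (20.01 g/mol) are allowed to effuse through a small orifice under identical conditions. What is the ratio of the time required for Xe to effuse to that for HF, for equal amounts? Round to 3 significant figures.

Using Graham's law: t_Xe/t_HF = √(M_Xe/M_HF) = √(131.29/20.01) = √6.561 = 2.56.

2.56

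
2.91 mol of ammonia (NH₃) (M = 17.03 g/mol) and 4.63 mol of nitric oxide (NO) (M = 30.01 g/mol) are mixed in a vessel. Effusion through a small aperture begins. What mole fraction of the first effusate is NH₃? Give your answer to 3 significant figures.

0.455

Rate_i ∝ x_i/√M_i (Graham's law weighted by mole fraction), so the effusate composition follows n_i/√M_i.
So x_NH₃ in the escaping gas = (n_NH₃/√M_NH₃) / Σ(n_i/√M_i)
= (2.91/√17.03) / (2.91/√17.03 + 4.63/√30.01) = 0.7052/(0.7052 + 0.8452) = 0.455.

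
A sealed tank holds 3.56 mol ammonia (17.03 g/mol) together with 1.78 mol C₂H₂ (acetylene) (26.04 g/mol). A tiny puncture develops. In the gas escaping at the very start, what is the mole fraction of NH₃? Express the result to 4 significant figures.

0.7121

Each component's effusion rate ∝ (its partial pressure)·(1/√M) ∝ n_i/√M_i.
Mole fraction of NH₃ in the effusate = (n_NH₃/√M_NH₃) / (n_NH₃/√M_NH₃ + n_C₂H₂/√M_C₂H₂)
= (3.56/√17.03) / (3.56/√17.03 + 1.78/√26.04) = 0.8627/(0.8627 + 0.3488) = 0.7121.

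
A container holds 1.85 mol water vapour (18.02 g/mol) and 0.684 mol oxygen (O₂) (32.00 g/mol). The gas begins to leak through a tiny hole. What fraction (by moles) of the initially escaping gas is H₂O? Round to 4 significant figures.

Effusion rate of each component ∝ n_i/√M_i (partial pressure × 1/√M).
So x_H₂O in the escaping gas = (n_H₂O/√M_H₂O) / Σ(n_i/√M_i)
= (1.85/√18.02) / (1.85/√18.02 + 0.684/√32.00) = 0.4358/(0.4358 + 0.1209) = 0.7828.

0.7828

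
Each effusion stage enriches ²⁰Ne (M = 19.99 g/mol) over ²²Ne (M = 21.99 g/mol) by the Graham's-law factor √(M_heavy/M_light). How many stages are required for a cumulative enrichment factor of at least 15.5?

With α = √(21.99/19.99) per stage, ln α = ½ ln(1.10005) = 0.04768.
Need α^N ≥ 15.5 ⇒ N ≥ ln(15.5) / ln α = 2.741 / 0.04768 = 57.49.
So at least 58 stages are needed.

58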